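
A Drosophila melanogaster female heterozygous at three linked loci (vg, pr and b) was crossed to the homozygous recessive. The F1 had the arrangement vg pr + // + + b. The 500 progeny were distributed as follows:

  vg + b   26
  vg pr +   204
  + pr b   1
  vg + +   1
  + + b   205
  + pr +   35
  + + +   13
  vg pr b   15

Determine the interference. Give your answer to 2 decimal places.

0.47

The two rarest classes, vg + + and + pr b, are the double crossovers. Comparing them with the parentals, only the pr allele has switched, so pr is the middle locus and the order is b – pr – vg.
b–pr: (28 + 2)/500 = 0.0600; pr–vg: (61 + 2)/500 = 0.1260.
Expected DCO frequency = 0.0600 × 0.1260 ≈ 0.00756; observed = 2/500 ≈ 0.00400.
Coefficient of coincidence = 0.00400/0.00756 ≈ 0.53; interference = 1 − 0.53 = 0.47.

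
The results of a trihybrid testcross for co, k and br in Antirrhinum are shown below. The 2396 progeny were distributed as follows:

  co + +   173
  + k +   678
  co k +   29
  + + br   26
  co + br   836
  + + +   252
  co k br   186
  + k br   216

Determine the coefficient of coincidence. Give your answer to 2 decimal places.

0.60

The two most frequent reciprocal classes, + k + and co + br, are the parental types, so the F1 was + k + / co + br.
The two rarest classes, co k + and + + br, are the double crossovers. Comparing them with the parentals, only the co allele has switched, so co is the middle locus and the order is br – co – k.
br–co: (389 + 55)/2396 = 0.1853; co–k: (438 + 55)/2396 = 0.2058.
Expected DCO frequency = 0.1853 × 0.2058 ≈ 0.03813; observed = 55/2396 ≈ 0.02295.
Coefficient of coincidence = 0.02295/0.03813 ≈ 0.60.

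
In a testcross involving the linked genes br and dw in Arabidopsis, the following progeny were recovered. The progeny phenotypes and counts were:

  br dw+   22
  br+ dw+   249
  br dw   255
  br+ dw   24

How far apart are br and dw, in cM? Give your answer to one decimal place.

The two most frequent classes, br+ dw+ (249) and br dw (255), are the parental types, so the F1 was br+ dw+ / br dw.
The recombinant classes are br+ dw and br dw+: 24 + 22 = 46.
Recombination frequency = 46/550 = 0.0836 ≈ 8.4%, i.e. 8.4 cM.

8.4 cM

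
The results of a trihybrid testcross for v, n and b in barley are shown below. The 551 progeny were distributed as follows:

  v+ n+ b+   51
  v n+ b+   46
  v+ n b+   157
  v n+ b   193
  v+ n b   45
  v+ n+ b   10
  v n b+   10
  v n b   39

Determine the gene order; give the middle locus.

The two most frequent reciprocal classes, v n+ b and v+ n b+, are the parental types, so the F1 was v n+ b / v+ n b+.
The two rarest classes, v+ n+ b and v n b+, are the double crossovers. Comparing them with the parentals, only the v allele has switched, so v is the middle locus and the order is n – v – b.

v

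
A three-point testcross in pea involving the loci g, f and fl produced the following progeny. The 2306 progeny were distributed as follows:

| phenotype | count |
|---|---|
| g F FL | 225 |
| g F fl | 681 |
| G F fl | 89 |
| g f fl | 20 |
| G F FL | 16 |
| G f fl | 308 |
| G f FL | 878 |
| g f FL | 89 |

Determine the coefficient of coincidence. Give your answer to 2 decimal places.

The two most frequent reciprocal classes, G f FL and g F fl, are the parental types, so the F1 was G f FL / g F fl.
The two rarest classes, G F FL and g f fl, are the double crossovers. Comparing them with the parentals, only the f allele has switched, so f is the middle locus and the order is fl – f – g.
fl–f: (533 + 36)/2306 = 0.2467; f–g: (178 + 36)/2306 = 0.0928.
Expected DCO frequency = 0.2467 × 0.0928 ≈ 0.02289; observed = 36/2306 ≈ 0.01561.
Coefficient of coincidence = 0.01561/0.02289 ≈ 0.68.

0.68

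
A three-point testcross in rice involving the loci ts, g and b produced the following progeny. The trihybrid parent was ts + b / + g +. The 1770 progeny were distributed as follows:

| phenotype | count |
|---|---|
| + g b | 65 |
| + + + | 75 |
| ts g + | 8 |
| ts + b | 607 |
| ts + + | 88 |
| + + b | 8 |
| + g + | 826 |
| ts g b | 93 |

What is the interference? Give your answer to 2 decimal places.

0.09

The two rarest classes, + + b and ts g +, are the double crossovers. Comparing them with the parentals, only the ts allele has switched, so ts is the middle locus and the order is b – ts – g.
b–ts: (153 + 16)/1770 = 0.0955; ts–g: (168 + 16)/1770 = 0.1040.
Expected DCO frequency = 0.0955 × 0.1040 ≈ 0.00993; observed = 16/1770 ≈ 0.00904.
Coefficient of coincidence = 0.00904/0.00993 ≈ 0.91; interference = 1 − 0.91 = 0.09.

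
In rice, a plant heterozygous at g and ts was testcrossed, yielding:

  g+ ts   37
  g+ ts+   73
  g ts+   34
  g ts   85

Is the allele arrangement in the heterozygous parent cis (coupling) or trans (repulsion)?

cis

The two most frequent classes are g+ ts+ (73) and g ts (85); these are the parental (non-recombinant) types.
So the F1 carried g+ ts+ on one chromosome and g ts on the other — the recessive alleles are on the same chromosome (cis / coupling).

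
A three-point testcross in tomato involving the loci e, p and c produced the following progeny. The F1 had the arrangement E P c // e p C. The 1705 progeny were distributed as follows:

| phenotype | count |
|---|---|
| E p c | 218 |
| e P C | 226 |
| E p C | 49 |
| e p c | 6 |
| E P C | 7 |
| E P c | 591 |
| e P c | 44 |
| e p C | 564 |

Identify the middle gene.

The two rarest classes, E P C and e p c, are the double crossovers. Comparing them with the parentals, only the c allele has switched, so c is the middle locus and the order is p – c – e.

c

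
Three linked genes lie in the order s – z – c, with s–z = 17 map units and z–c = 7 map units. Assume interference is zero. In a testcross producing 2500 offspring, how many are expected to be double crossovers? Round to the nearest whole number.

30

Map distances give recombination frequencies of 0.170 and 0.070 for the two intervals.
With no interference, expected double-crossover frequency = 0.170 × 0.070 = 0.01190.
Expected number = 0.01190 × 2500 = 29.75 ≈ 30.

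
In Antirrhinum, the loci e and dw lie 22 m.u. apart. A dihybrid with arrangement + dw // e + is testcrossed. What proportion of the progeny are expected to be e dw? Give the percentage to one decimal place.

A map distance of 22 m.u. corresponds to a recombination frequency of 0.220.
The F1 is + dw / e +, so e dw is a recombinant gamete class with expected frequency r/2 = 0.220/2 = 0.1100.
That is 0.1100 = 11.0% of the progeny.

11.0%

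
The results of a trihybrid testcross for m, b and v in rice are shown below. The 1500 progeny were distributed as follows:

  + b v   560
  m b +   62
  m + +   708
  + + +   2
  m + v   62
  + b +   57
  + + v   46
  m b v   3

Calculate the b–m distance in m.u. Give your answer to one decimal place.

The two most frequent reciprocal classes, + b v and m + +, are the parental types, so the F1 was + b v / m + +.
The two rarest classes, m b v and + + +, are the double crossovers. Comparing them with the parentals, only the m allele has switched, so m is the middle locus and the order is b – m – v.
Crossovers in the b–m interval produce the single-crossover classes + + v and m b + (46 + 62 = 108) plus the double crossovers (5).
RF(b–m) = (108 + 5) / 1500 = 113/1500 = 0.0753 → 7.5 m.u.

7.5 m.u.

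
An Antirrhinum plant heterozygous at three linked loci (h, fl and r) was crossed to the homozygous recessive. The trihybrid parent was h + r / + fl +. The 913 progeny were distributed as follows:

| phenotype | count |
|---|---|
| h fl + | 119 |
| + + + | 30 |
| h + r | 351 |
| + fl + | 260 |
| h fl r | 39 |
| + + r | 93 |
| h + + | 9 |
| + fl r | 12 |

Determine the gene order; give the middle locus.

r

The two rarest classes, h + + and + fl r, are the double crossovers. Comparing them with the parentals, only the r allele has switched, so r is the middle locus and the order is h – r – fl.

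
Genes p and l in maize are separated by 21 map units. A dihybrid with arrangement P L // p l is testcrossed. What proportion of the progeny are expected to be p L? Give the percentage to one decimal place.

A map distance of 21 map units corresponds to a recombination frequency of 0.210.
The F1 is P L / p l, so p L is a recombinant gamete class with expected frequency r/2 = 0.210/2 = 0.1050.
That is 0.1050 = 10.5% of the progeny.

10.5%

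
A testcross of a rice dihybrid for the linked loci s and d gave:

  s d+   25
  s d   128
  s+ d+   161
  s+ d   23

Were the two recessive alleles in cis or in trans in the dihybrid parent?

The two most frequent classes are s+ d+ (161) and s d (128); these are the parental (non-recombinant) types.
So the F1 carried s+ d+ on one chromosome and s d on the other — the recessive alleles are on the same chromosome (cis / coupling).

cis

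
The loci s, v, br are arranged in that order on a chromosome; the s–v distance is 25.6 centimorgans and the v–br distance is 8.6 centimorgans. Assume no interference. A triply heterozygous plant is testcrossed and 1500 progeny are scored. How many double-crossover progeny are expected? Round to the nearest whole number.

33

Map distances give recombination frequencies of 0.256 and 0.086 for the two intervals.
With no interference, expected double-crossover frequency = 0.256 × 0.086 = 0.02202.
Expected number = 0.02202 × 1500 = 33.02 ≈ 33.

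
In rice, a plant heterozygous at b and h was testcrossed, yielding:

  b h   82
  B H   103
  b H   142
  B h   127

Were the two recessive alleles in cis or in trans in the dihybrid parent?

The two most frequent classes are B h (127) and b H (142); these are the parental (non-recombinant) types.
So the F1 carried B h on one chromosome and b H on the other — the recessive alleles are on opposite chromosomes (trans / repulsion).

trans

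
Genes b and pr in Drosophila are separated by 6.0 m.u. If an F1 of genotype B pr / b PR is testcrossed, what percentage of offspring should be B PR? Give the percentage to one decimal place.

3.0%

A map distance of 6.0 m.u. corresponds to a recombination frequency of 0.060.
The F1 is B pr / b PR, so B PR is a recombinant gamete class with expected frequency r/2 = 0.060/2 = 0.0300.
That is 0.0300 = 3.0% of the progeny.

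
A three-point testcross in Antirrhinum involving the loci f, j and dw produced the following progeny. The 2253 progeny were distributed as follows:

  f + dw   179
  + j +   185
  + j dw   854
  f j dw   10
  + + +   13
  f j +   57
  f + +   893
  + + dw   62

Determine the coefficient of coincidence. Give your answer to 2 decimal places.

The two most frequent reciprocal classes, f + + and + j dw, are the parental types, so the F1 was f + + / + j dw.
The two rarest classes, + + + and f j dw, are the double crossovers. Comparing them with the parentals, only the f allele has switched, so f is the middle locus and the order is dw – f – j.
dw–f: (364 + 23)/2253 = 0.1718; f–j: (119 + 23)/2253 = 0.0630.
Expected DCO frequency = 0.1718 × 0.0630 ≈ 0.01082; observed = 23/2253 ≈ 0.01021.
Coefficient of coincidence = 0.01021/0.01082 ≈ 0.94.

0.94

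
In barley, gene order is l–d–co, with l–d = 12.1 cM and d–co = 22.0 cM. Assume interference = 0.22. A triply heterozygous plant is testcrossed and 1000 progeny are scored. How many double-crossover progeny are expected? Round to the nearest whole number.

21

Map distances give recombination frequencies of 0.121 and 0.220 for the two intervals.
With interference 0.22 (so coincidence = 0.78), expected double-crossover frequency = 0.121 × 0.220 × 0.78 = 0.02076.
Expected number = 0.02076 × 1000 = 20.76 ≈ 21.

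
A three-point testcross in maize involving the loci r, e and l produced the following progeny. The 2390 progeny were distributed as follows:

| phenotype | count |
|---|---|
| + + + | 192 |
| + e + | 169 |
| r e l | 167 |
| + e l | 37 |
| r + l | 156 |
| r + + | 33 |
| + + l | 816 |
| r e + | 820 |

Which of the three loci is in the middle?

The two most frequent reciprocal classes, + + l and r e +, are the parental types, so the F1 was + + l / r e +.
The two rarest classes, + e l and r + +, are the double crossovers. Comparing them with the parentals, only the e allele has switched, so e is the middle locus and the order is l – e – r.

e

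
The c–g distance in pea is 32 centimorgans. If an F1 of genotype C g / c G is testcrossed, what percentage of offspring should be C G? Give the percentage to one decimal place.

16.0%

A map distance of 32 centimorgans corresponds to a recombination frequency of 0.320.
The F1 is C g / c G, so C G is a recombinant gamete class with expected frequency r/2 = 0.320/2 = 0.1600.
That is 0.1600 = 16.0% of the progeny.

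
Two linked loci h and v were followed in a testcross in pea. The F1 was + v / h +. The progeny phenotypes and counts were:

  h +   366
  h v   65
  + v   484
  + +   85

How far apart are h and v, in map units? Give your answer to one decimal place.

15.0 map units

The recombinant classes are + + and h v: 85 + 65 = 150.
Recombination frequency = 150/1000 = 0.1500 ≈ 15.0%, i.e. 15.0 map units.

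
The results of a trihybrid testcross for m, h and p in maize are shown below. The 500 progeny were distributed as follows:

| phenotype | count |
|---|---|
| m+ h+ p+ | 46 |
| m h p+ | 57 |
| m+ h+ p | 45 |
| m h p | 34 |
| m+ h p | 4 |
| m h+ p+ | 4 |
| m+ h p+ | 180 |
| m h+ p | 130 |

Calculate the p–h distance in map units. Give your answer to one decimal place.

The two most frequent reciprocal classes, m+ h p+ and m h+ p, are the parental types, so the F1 was m+ h p+ / m h+ p.
The two rarest classes, m+ h p and m h+ p+, are the double crossovers. Comparing them with the parentals, only the p allele has switched, so p is the middle locus and the order is m – p – h.
Crossovers in the p–h interval produce the single-crossover classes m+ h+ p+ and m h p (46 + 34 = 80) plus the double crossovers (8).
RF(p–h) = (80 + 8) / 500 = 88/500 = 0.1760 → 17.6 map units.

17.6 map units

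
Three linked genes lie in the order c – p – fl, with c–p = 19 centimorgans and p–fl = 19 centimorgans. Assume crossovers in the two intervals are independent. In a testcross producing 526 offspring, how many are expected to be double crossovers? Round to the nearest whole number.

Map distances give recombination frequencies of 0.190 and 0.190 for the two intervals.
With no interference, expected double-crossover frequency = 0.190 × 0.190 = 0.03610.
Expected number = 0.03610 × 526 = 18.99 ≈ 19.

19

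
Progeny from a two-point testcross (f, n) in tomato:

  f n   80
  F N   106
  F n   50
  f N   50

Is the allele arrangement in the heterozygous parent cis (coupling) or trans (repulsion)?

The two most frequent classes are F N (106) and f n (80); these are the parental (non-recombinant) types.
So the F1 carried F N on one chromosome and f n on the other — the recessive alleles are on the same chromosome (cis / coupling).

cis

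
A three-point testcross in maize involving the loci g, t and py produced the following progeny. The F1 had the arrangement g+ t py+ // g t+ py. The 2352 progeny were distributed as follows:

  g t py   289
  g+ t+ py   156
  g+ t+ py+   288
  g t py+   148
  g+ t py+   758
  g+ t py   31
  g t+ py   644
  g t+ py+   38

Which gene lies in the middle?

py

The two rarest classes, g+ t py and g t+ py+, are the double crossovers. Comparing them with the parentals, only the py allele has switched, so py is the middle locus and the order is t – py – g.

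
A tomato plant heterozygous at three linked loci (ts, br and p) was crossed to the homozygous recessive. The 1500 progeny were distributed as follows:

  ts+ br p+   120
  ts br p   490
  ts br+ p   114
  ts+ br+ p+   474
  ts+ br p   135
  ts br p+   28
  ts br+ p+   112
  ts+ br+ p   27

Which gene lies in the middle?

The two most frequent reciprocal classes, ts br p and ts+ br+ p+, are the parental types, so the F1 was ts br p / ts+ br+ p+.
The two rarest classes, ts br p+ and ts+ br+ p, are the double crossovers. Comparing them with the parentals, only the p allele has switched, so p is the middle locus and the order is ts – p – br.

p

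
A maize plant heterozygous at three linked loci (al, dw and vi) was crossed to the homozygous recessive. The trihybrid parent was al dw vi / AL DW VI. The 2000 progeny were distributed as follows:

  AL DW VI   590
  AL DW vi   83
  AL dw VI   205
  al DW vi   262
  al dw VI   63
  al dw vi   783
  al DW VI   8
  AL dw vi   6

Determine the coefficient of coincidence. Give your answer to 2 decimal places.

The two rarest classes, AL dw vi and al DW VI, are the double crossovers. Comparing them with the parentals, only the al allele has switched, so al is the middle locus and the order is dw – al – vi.
dw–al: (467 + 14)/2000 = 0.2405; al–vi: (146 + 14)/2000 = 0.0800.
Expected DCO frequency = 0.2405 × 0.0800 ≈ 0.01924; observed = 14/2000 ≈ 0.00700.
Coefficient of coincidence = 0.00700/0.01924 ≈ 0.36.

0.36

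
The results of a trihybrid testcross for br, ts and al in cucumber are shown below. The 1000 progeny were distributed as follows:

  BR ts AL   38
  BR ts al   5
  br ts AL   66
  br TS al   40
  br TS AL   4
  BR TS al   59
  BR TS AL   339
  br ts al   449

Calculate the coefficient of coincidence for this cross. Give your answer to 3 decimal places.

The two most frequent reciprocal classes, br ts al and BR TS AL, are the parental types, so the F1 was br ts al / BR TS AL.
The two rarest classes, BR ts al and br TS AL, are the double crossovers. Comparing them with the parentals, only the br allele has switched, so br is the middle locus and the order is al – br – ts.
al–br: (125 + 9)/1000 = 0.1340; br–ts: (78 + 9)/1000 = 0.0870.
Expected DCO frequency = 0.1340 × 0.0870 ≈ 0.01166; observed = 9/1000 ≈ 0.00900.
Coefficient of coincidence = 0.00900/0.01166 ≈ 0.772.

0.772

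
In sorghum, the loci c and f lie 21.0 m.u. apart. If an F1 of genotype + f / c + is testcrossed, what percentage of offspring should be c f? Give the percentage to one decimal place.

10.5%

A map distance of 21.0 m.u. corresponds to a recombination frequency of 0.210.
The F1 is + f / c +, so c f is a recombinant gamete class with expected frequency r/2 = 0.210/2 = 0.1050.
That is 0.1050 = 10.5% of the progeny.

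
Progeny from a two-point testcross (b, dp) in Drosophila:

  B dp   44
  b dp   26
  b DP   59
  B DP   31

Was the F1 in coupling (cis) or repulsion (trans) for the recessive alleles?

trans

The two most frequent classes are B dp (44) and b DP (59); these are the parental (non-recombinant) types.
So the F1 carried B dp on one chromosome and b DP on the other — the recessive alleles are on opposite chromosomes (trans / repulsion).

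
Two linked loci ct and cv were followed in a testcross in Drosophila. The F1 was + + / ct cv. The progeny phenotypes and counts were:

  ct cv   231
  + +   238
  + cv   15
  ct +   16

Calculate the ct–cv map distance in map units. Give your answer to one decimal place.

6.2 map units

The recombinant classes are + cv and ct +: 15 + 16 = 31.
Recombination frequency = 31/500 = 0.0620 ≈ 6.2%, i.e. 6.2 map units.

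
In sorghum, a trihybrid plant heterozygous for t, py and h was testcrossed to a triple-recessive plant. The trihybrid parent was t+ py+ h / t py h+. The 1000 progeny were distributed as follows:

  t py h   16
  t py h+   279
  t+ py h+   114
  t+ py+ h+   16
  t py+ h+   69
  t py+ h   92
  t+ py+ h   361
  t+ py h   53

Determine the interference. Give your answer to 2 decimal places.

0.13

The two rarest classes, t+ py+ h+ and t py h, are the double crossovers. Comparing them with the parentals, only the h allele has switched, so h is the middle locus and the order is py – h – t.
py–h: (122 + 32)/1000 = 0.1540; h–t: (206 + 32)/1000 = 0.2380.
Expected DCO frequency = 0.1540 × 0.2380 ≈ 0.03665; observed = 32/1000 ≈ 0.03200.
Coefficient of coincidence = 0.03200/0.03665 ≈ 0.87; interference = 1 − 0.87 = 0.13.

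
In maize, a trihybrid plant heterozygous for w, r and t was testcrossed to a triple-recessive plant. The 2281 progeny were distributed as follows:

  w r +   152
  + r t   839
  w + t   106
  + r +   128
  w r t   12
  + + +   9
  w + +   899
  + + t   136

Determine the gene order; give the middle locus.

The two most frequent reciprocal classes, + r t and w + +, are the parental types, so the F1 was + r t / w + +.
The two rarest classes, w r t and + + +, are the double crossovers. Comparing them with the parentals, only the w allele has switched, so w is the middle locus and the order is t – w – r.

w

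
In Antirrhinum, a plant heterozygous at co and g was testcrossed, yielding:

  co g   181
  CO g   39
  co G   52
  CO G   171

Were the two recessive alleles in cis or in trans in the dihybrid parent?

cis

The two most frequent classes are CO G (171) and co g (181); these are the parental (non-recombinant) types.
So the F1 carried CO G on one chromosome and co g on the other — the recessive alleles are on the same chromosome (cis / coupling).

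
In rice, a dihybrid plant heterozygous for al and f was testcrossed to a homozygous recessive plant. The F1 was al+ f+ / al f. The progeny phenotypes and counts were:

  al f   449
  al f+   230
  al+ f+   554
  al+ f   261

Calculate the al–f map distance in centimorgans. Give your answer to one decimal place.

The recombinant classes are al+ f and al f+: 261 + 230 = 491.
Recombination frequency = 491/1494 = 0.3286 ≈ 32.9%, i.e. 32.9 centimorgans.

32.9 centimorgans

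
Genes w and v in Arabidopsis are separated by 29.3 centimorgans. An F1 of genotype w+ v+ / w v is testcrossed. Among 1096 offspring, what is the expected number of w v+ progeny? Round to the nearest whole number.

161

A map distance of 29.3 centimorgans corresponds to a recombination frequency of 0.293.
The F1 is w+ v+ / w v, so w v+ is a recombinant gamete class with expected frequency r/2 = 0.293/2 = 0.1465.
Expected number = 0.1465 × 1096 = 160.56 ≈ 161.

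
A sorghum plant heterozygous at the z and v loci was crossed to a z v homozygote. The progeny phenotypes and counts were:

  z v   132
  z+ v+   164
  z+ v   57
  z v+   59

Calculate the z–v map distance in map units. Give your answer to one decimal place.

28.2 map units

The two most frequent classes, z+ v+ (164) and z v (132), are the parental types, so the F1 was z+ v+ / z v.
The recombinant classes are z+ v and z v+: 57 + 59 = 116.
Recombination frequency = 116/412 = 0.2816 ≈ 28.2%, i.e. 28.2 map units.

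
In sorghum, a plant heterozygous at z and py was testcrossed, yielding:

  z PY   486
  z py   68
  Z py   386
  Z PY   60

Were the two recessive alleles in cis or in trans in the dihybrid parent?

trans

The two most frequent classes are Z py (386) and z PY (486); these are the parental (non-recombinant) types.
So the F1 carried Z py on one chromosome and z PY on the other — the recessive alleles are on opposite chromosomes (trans / repulsion).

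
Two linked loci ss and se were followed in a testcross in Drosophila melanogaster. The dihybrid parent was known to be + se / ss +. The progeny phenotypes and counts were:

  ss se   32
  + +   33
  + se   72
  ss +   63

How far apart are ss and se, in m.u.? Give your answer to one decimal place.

32.5 m.u.

The recombinant classes are + + and ss se: 33 + 32 = 65.
Recombination frequency = 65/200 = 0.3250 ≈ 32.5%, i.e. 32.5 m.u.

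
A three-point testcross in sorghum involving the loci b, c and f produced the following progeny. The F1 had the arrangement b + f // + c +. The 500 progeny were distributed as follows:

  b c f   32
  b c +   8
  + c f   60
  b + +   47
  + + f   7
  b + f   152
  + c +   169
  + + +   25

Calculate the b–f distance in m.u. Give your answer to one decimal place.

24.4 m.u.

The two rarest classes, + + f and b c +, are the double crossovers. Comparing them with the parentals, only the b allele has switched, so b is the middle locus and the order is f – b – c.
Crossovers in the f–b interval produce the single-crossover classes b + + and + c f (47 + 60 = 107) plus the double crossovers (15).
RF(f–b) = (107 + 15) / 500 = 122/500 = 0.2440 → 24.4 m.u.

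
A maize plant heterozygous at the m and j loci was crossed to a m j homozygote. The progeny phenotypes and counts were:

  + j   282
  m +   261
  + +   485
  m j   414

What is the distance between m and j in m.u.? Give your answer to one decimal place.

37.7 m.u.

The two most frequent classes, + + (485) and m j (414), are the parental types, so the F1 was + + / m j.
The recombinant classes are + j and m +: 282 + 261 = 543.
Recombination frequency = 543/1442 = 0.3766 ≈ 37.7%, i.e. 37.7 m.u.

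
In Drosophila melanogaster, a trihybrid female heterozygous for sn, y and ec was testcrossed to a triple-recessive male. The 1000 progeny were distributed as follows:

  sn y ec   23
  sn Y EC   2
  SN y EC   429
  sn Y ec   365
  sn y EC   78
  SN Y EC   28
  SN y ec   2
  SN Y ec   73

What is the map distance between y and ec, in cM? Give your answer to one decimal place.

The two most frequent reciprocal classes, SN y EC and sn Y ec, are the parental types, so the F1 was SN y EC / sn Y ec.
The two rarest classes, SN y ec and sn Y EC, are the double crossovers. Comparing them with the parentals, only the ec allele has switched, so ec is the middle locus and the order is y – ec – sn.
Crossovers in the y–ec interval produce the single-crossover classes SN Y EC and sn y ec (28 + 23 = 51) plus the double crossovers (4).
RF(y–ec) = (51 + 4) / 1000 = 55/1000 = 0.0550 → 5.5 cM.

5.5 cM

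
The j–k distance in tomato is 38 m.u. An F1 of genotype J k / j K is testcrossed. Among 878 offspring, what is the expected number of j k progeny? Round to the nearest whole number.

167

A map distance of 38 m.u. corresponds to a recombination frequency of 0.380.
The F1 is J k / j K, so j k is a recombinant gamete class with expected frequency r/2 = 0.380/2 = 0.1900.
Expected number = 0.1900 × 878 = 166.82 ≈ 167.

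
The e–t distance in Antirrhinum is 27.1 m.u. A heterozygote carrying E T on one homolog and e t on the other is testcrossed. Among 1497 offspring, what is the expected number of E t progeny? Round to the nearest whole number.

203

A map distance of 27.1 m.u. corresponds to a recombination frequency of 0.271.
The F1 is E T / e t, so E t is a recombinant gamete class with expected frequency r/2 = 0.271/2 = 0.1355.
Expected number = 0.1355 × 1497 = 202.84 ≈ 203.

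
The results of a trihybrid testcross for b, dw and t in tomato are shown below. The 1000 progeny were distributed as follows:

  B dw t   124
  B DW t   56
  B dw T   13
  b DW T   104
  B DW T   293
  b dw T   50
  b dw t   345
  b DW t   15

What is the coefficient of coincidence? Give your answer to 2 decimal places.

The two most frequent reciprocal classes, B DW T and b dw t, are the parental types, so the F1 was B DW T / b dw t.
The two rarest classes, B dw T and b DW t, are the double crossovers. Comparing them with the parentals, only the dw allele has switched, so dw is the middle locus and the order is t – dw – b.
t–dw: (106 + 28)/1000 = 0.1340; dw–b: (228 + 28)/1000 = 0.2560.
Expected DCO frequency = 0.1340 × 0.2560 ≈ 0.03430; observed = 28/1000 ≈ 0.02800.
Coefficient of coincidence = 0.02800/0.03430 ≈ 0.82.

0.82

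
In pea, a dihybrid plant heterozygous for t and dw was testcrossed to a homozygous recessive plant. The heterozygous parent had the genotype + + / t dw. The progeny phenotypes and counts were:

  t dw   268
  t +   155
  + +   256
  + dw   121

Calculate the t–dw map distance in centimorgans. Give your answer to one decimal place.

The recombinant classes are + dw and t +: 121 + 155 = 276.
Recombination frequency = 276/800 = 0.3450 ≈ 34.5%, i.e. 34.5 centimorgans.

34.5 centimorgans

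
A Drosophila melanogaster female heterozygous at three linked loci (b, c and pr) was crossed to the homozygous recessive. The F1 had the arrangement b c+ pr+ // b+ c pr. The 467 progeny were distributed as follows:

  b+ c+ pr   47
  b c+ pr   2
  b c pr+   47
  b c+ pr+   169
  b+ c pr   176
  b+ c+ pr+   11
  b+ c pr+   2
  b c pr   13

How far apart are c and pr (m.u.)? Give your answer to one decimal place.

21.0 m.u.

The two rarest classes, b c+ pr and b+ c pr+, are the double crossovers. Comparing them with the parentals, only the pr allele has switched, so pr is the middle locus and the order is c – pr – b.
Crossovers in the c–pr interval produce the single-crossover classes b c pr+ and b+ c+ pr (47 + 47 = 94) plus the double crossovers (4).
RF(c–pr) = (94 + 4) / 467 = 98/467 = 0.2099 → 21.0 m.u.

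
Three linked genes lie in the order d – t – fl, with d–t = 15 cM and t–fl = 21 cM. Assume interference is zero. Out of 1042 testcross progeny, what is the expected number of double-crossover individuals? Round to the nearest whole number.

Map distances give recombination frequencies of 0.150 and 0.210 for the two intervals.
With no interference, expected double-crossover frequency = 0.150 × 0.210 = 0.03150.
Expected number = 0.03150 × 1042 = 32.82 ≈ 33.

33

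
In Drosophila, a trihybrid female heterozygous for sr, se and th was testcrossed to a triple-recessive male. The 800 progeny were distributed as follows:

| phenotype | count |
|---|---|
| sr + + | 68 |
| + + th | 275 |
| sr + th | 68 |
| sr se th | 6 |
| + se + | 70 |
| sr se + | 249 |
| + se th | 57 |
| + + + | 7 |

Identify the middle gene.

th

The two most frequent reciprocal classes, + + th and sr se +, are the parental types, so the F1 was + + th / sr se +.
The two rarest classes, + + + and sr se th, are the double crossovers. Comparing them with the parentals, only the th allele has switched, so th is the middle locus and the order is se – th – sr.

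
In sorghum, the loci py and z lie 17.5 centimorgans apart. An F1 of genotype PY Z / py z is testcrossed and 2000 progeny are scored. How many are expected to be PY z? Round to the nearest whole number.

175

A map distance of 17.5 centimorgans corresponds to a recombination frequency of 0.175.
The F1 is PY Z / py z, so PY z is a recombinant gamete class with expected frequency r/2 = 0.175/2 = 0.0875.
Expected number = 0.0875 × 2000 = 175.00 ≈ 175.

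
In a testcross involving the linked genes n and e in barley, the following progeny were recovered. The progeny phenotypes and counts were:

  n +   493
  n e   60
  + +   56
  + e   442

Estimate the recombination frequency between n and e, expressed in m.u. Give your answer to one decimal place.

11.0 m.u.

The two most frequent classes, + e (442) and n + (493), are the parental types, so the F1 was + e / n +.
The recombinant classes are + + and n e: 56 + 60 = 116.
Recombination frequency = 116/1051 = 0.1104 ≈ 11.0%, i.e. 11.0 m.u.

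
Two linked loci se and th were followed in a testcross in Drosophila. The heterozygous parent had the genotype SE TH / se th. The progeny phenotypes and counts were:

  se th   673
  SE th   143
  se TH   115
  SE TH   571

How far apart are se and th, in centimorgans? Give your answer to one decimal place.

17.2 centimorgans

The recombinant classes are SE th and se TH: 143 + 115 = 258.
Recombination frequency = 258/1502 = 0.1718 ≈ 17.2%, i.e. 17.2 centimorgans.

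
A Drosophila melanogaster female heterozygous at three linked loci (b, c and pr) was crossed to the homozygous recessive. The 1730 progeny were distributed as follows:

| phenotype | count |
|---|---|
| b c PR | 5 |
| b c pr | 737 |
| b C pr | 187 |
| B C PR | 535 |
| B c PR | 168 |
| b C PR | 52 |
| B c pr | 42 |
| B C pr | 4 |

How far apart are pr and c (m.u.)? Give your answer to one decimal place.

The two most frequent reciprocal classes, B C PR and b c pr, are the parental types, so the F1 was B C PR / b c pr.
The two rarest classes, B C pr and b c PR, are the double crossovers. Comparing them with the parentals, only the pr allele has switched, so pr is the middle locus and the order is b – pr – c.
Crossovers in the pr–c interval produce the single-crossover classes B c PR and b C pr (168 + 187 = 355) plus the double crossovers (9).
RF(pr–c) = (355 + 9) / 1730 = 364/1730 = 0.2104 → 21.0 m.u.

21.0 m.u.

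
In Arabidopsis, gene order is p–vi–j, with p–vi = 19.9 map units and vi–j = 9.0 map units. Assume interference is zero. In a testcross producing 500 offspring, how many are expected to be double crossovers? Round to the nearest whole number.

Map distances give recombination frequencies of 0.199 and 0.090 for the two intervals.
With no interference, expected double-crossover frequency = 0.199 × 0.090 = 0.01791.
Expected number = 0.01791 × 500 = 8.96 ≈ 9.

9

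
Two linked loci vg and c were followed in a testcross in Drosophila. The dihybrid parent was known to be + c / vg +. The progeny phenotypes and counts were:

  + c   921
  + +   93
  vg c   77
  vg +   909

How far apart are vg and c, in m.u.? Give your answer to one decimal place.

8.5 m.u.

The recombinant classes are + + and vg c: 93 + 77 = 170.
Recombination frequency = 170/2000 = 0.0850 ≈ 8.5%, i.e. 8.5 m.u.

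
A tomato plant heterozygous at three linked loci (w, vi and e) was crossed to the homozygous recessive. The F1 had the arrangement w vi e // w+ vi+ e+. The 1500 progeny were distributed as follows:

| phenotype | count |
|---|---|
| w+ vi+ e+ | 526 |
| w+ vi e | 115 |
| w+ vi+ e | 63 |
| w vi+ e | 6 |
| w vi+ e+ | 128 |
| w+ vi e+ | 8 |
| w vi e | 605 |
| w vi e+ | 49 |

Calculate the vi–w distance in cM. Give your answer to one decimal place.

17.1 cM

The two rarest classes, w vi+ e and w+ vi e+, are the double crossovers. Comparing them with the parentals, only the vi allele has switched, so vi is the middle locus and the order is w – vi – e.
Crossovers in the w–vi interval produce the single-crossover classes w+ vi e and w vi+ e+ (115 + 128 = 243) plus the double crossovers (14).
RF(w–vi) = (243 + 14) / 1500 = 257/1500 = 0.1713 → 17.1 cM.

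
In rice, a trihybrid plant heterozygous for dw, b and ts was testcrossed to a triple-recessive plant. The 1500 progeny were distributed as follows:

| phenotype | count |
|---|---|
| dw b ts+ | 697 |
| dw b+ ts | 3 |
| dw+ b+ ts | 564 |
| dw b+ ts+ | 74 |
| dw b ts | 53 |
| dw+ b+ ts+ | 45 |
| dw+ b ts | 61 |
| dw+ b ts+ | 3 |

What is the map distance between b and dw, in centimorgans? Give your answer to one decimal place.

The two most frequent reciprocal classes, dw b ts+ and dw+ b+ ts, are the parental types, so the F1 was dw b ts+ / dw+ b+ ts.
The two rarest classes, dw+ b ts+ and dw b+ ts, are the double crossovers. Comparing them with the parentals, only the dw allele has switched, so dw is the middle locus and the order is ts – dw – b.
Crossovers in the dw–b interval produce the single-crossover classes dw b+ ts+ and dw+ b ts (74 + 61 = 135) plus the double crossovers (6).
RF(dw–b) = (135 + 6) / 1500 = 141/1500 = 0.0940 → 9.4 centimorgans.

9.4 centimorgans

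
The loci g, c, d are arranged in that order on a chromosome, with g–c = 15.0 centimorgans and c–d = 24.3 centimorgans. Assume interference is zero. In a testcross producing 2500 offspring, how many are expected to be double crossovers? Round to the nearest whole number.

91

Map distances give recombination frequencies of 0.150 and 0.243 for the two intervals.
With no interference, expected double-crossover frequency = 0.150 × 0.243 = 0.03645.
Expected number = 0.03645 × 2500 = 91.12 ≈ 91.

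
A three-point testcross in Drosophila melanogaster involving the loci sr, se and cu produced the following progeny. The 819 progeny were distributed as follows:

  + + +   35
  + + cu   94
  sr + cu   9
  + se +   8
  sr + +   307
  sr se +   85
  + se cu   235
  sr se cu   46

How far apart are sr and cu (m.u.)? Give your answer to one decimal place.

The two most frequent reciprocal classes, sr + + and + se cu, are the parental types, so the F1 was sr + + / + se cu.
The two rarest classes, sr + cu and + se +, are the double crossovers. Comparing them with the parentals, only the cu allele has switched, so cu is the middle locus and the order is se – cu – sr.
Crossovers in the cu–sr interval produce the single-crossover classes + + + and sr se cu (35 + 46 = 81) plus the double crossovers (17).
RF(cu–sr) = (81 + 17) / 819 = 98/819 = 0.1197 → 12.0 m.u.

12.0 m.u.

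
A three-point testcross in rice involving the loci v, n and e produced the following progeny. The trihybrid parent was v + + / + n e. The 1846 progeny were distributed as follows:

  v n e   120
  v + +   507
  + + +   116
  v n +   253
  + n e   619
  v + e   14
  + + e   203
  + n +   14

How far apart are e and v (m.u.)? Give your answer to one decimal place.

The two rarest classes, v + e and + n +, are the double crossovers. Comparing them with the parentals, only the e allele has switched, so e is the middle locus and the order is n – e – v.
Crossovers in the e–v interval produce the single-crossover classes + + + and v n e (116 + 120 = 236) plus the double crossovers (28).
RF(e–v) = (236 + 28) / 1846 = 264/1846 = 0.1430 → 14.3 m.u.

14.3 m.u.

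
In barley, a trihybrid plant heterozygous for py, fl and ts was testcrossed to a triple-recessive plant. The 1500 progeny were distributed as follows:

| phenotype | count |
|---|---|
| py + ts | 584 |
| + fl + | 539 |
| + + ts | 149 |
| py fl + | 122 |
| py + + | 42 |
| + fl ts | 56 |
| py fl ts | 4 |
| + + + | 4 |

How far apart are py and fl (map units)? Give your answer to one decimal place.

18.6 map units

The two most frequent reciprocal classes, py + ts and + fl +, are the parental types, so the F1 was py + ts / + fl +.
The two rarest classes, py fl ts and + + +, are the double crossovers. Comparing them with the parentals, only the fl allele has switched, so fl is the middle locus and the order is ts – fl – py.
Crossovers in the fl–py interval produce the single-crossover classes + + ts and py fl + (149 + 122 = 271) plus the double crossovers (8).
RF(fl–py) = (271 + 8) / 1500 = 279/1500 = 0.1860 → 18.6 map units.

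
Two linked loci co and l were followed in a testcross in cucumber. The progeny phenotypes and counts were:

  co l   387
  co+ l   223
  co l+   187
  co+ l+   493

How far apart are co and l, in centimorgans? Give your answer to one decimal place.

31.8 centimorgans

The two most frequent classes, co+ l+ (493) and co l (387), are the parental types, so the F1 was co+ l+ / co l.
The recombinant classes are co+ l and co l+: 223 + 187 = 410.
Recombination frequency = 410/1290 = 0.3178 ≈ 31.8%, i.e. 31.8 centimorgans.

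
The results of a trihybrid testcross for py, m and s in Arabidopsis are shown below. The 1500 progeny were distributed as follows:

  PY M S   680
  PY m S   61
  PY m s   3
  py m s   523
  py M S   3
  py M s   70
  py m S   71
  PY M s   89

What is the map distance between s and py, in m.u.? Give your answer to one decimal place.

The two most frequent reciprocal classes, py m s and PY M S, are the parental types, so the F1 was py m s / PY M S.
The two rarest classes, PY m s and py M S, are the double crossovers. Comparing them with the parentals, only the py allele has switched, so py is the middle locus and the order is s – py – m.
Crossovers in the s–py interval produce the single-crossover classes py m S and PY M s (71 + 89 = 160) plus the double crossovers (6).
RF(s–py) = (160 + 6) / 1500 = 166/1500 = 0.1107 → 11.1 m.u.

11.1 m.u.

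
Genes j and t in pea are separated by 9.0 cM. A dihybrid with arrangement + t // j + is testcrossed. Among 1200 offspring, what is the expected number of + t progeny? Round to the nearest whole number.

A map distance of 9.0 cM corresponds to a recombination frequency of 0.090.
The F1 is + t / j +, so + t is a parental gamete class with expected frequency (1 − r)/2 = 0.910/2 = 0.4550.
Expected number = 0.4550 × 1200 = 546.00 ≈ 546.

546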